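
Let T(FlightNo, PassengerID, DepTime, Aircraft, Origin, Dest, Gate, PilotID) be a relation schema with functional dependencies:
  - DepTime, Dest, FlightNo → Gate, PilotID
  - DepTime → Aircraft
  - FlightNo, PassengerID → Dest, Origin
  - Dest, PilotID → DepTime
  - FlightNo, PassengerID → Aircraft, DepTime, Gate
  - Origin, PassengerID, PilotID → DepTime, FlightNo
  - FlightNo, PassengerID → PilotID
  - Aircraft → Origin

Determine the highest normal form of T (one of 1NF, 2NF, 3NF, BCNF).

Candidate keys: {Aircraft, PassengerID, PilotID}, {DepTime, PassengerID, PilotID}, {Dest, PassengerID, PilotID}, {FlightNo, PassengerID}, {Origin, PassengerID, PilotID}. Prime attributes: {Aircraft, DepTime, Dest, FlightNo, Origin, PassengerID, PilotID}.
DepTime, Dest, FlightNo → Gate, PilotID: {DepTime, Dest, FlightNo}⁺ = {Aircraft, DepTime, Dest, FlightNo, Gate, Origin, PilotID}, which is not all of the attributes, so the left side is not a superkey — BCNF is violated.
Because {Gate} is non-prime and the left side of DepTime, Dest, FlightNo → Gate, PilotID is not a superkey, the relation is not in 3NF.
Checking every proper subset of each key, none determines a non-prime attribute — 2NF is satisfied.

2NF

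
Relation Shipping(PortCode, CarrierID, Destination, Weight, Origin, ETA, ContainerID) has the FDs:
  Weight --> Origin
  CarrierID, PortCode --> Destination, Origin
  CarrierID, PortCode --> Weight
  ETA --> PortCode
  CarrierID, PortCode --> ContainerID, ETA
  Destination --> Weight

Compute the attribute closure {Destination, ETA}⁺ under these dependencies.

{Destination, ETA, Origin, PortCode, Weight}

Start with {Destination, ETA}.
ETA --> PortCode applies; add {PortCode} → now {Destination, ETA, PortCode}.
Destination --> Weight applies; add {Weight} → now {Destination, ETA, PortCode, Weight}.
Weight --> Origin applies; add {Origin} → now {Destination, ETA, Origin, PortCode, Weight}.
No further FD applies.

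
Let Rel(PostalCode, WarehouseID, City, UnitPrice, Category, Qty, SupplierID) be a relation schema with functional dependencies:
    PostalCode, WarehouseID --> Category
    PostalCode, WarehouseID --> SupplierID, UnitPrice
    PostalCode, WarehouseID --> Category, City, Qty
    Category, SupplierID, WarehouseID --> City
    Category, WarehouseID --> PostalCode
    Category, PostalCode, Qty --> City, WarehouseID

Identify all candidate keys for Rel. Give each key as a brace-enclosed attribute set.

{Category, PostalCode, Qty}, {Category, WarehouseID}, {PostalCode, WarehouseID}

{Category, WarehouseID}⁺ = {Category, City, PostalCode, Qty, SupplierID, UnitPrice, WarehouseID}, which is every attribute, so {Category, WarehouseID} is a candidate key.
{PostalCode, WarehouseID}⁺ = {Category, City, PostalCode, Qty, SupplierID, UnitPrice, WarehouseID}, which is every attribute, so {PostalCode, WarehouseID} is a candidate key.
{Category, PostalCode, Qty}⁺ = {Category, City, PostalCode, Qty, SupplierID, UnitPrice, WarehouseID}, which is every attribute, so {Category, PostalCode, Qty} is a candidate key.
No proper subset of any of these is a key, and no other minimal superkey exists.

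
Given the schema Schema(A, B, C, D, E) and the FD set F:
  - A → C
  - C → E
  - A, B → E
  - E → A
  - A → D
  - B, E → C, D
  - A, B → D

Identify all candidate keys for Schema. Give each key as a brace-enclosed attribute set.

{A, B}, {B, C}, {B, E}

{B} never appears on the right of any FD, so every key must include it.
Closure of {A, B} is {A, B, C, D, E}, the whole schema; {A, B} is a candidate key.
Closure of {B, C} is {A, B, C, D, E}, the whole schema; {B, C} is a candidate key.
Closure of {B, E} is {A, B, C, D, E}, the whole schema; {B, E} is a candidate key.
Any other superkey properly contains one of these, so there are no further candidate keys.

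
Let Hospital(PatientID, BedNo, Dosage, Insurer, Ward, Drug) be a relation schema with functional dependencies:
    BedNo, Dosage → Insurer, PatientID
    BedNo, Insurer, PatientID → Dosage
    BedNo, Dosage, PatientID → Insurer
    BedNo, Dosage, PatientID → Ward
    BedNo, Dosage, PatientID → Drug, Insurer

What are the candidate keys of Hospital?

No FD produces {BedNo}, so it must be in every candidate key.
Closure of {BedNo, Dosage} is {BedNo, Dosage, Drug, Insurer, PatientID, Ward}, the whole schema; {BedNo, Dosage} is a candidate key.
Closure of {BedNo, Insurer, PatientID} is {BedNo, Dosage, Drug, Insurer, PatientID, Ward}, the whole schema; {BedNo, Insurer, PatientID} is a candidate key.
No proper subset of any of these is a key, and no other minimal superkey exists.

{BedNo, Dosage}, {BedNo, Insurer, PatientID}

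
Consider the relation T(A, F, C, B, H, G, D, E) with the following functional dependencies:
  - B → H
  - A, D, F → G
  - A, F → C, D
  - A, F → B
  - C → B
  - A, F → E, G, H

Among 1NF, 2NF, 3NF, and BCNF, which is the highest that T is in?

Candidate key: {A, F}. Prime attributes: {A, F}.
For B → H we have {B}⁺ = {B, H}; {B} is not a superkey, so BCNF fails.
Because {H} is non-prime and the left side of B → H is not a superkey, the relation is not in 3NF.
No proper subset of a key has a non-prime attribute in its closure, so there is no partial dependency; 2NF holds.

2NF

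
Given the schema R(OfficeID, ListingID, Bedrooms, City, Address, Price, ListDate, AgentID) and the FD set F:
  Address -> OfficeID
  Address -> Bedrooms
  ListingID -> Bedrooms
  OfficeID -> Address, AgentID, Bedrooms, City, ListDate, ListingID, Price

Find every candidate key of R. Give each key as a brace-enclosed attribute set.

{Address}, {OfficeID}

{Address}⁺ = {Address, AgentID, Bedrooms, City, ListDate, ListingID, OfficeID, Price} — all of the relation — so {Address} is a candidate key.
{OfficeID}⁺ = {Address, AgentID, Bedrooms, City, ListDate, ListingID, OfficeID, Price} — all of the relation — so {OfficeID} is a candidate key.
No proper subset of any of these is a key, and no other minimal superkey exists.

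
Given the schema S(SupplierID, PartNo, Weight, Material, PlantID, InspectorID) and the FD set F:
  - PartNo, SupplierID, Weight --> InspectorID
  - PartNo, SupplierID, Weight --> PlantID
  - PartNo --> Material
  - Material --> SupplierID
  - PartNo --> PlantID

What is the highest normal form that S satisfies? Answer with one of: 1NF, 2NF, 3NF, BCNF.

Candidate key: {PartNo, Weight}. Prime attributes: {PartNo, Weight}.
PartNo --> Material: {PartNo}⁺ = {Material, PartNo, PlantID, SupplierID}, which is not all of the attributes, so the left side is not a superkey — BCNF is violated.
PartNo --> Material has non-prime {Material} on the right and a non-superkey on the left, so 3NF fails.
{PartNo} is a proper subset of the key {PartNo, Weight}, and {PartNo}⁺ contains the non-prime attributes {Material, PlantID, SupplierID} — a partial dependency, so 2NF is violated.

1NF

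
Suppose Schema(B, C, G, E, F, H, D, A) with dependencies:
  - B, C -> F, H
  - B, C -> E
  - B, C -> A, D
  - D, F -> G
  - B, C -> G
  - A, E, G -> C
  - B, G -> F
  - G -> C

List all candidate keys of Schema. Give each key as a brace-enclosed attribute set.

{B, C}, {B, D, F}, {B, G}

Attributes never on any right-hand side: {B} — every candidate key must contain it.
{B, C} is a candidate key since {B, C}⁺ = {A, B, C, D, E, F, G, H} covers every attribute.
{B, G} is a candidate key since {B, G}⁺ = {A, B, C, D, E, F, G, H} covers every attribute.
{B, D, F} is a candidate key since {B, D, F}⁺ = {A, B, C, D, E, F, G, H} covers every attribute.
No proper subset of any of these is a key, and no other minimal superkey exists.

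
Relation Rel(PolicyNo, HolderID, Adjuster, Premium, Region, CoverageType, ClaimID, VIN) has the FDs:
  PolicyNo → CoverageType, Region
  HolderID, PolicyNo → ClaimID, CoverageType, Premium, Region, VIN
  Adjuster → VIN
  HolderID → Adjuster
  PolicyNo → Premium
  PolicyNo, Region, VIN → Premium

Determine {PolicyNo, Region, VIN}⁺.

Start with {PolicyNo, Region, VIN}.
PolicyNo → CoverageType, Region applies; add {CoverageType} → now {CoverageType, PolicyNo, Region, VIN}.
PolicyNo → Premium applies; add {Premium} → now {CoverageType, PolicyNo, Premium, Region, VIN}.
No further FD applies.

{CoverageType, PolicyNo, Premium, Region, VIN}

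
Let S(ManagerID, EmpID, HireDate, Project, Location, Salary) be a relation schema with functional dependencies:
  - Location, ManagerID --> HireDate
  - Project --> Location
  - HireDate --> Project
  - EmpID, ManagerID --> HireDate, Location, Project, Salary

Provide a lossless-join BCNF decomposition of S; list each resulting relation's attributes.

Candidate key of the original relation: {EmpID, ManagerID}.
{EmpID, HireDate, Location, ManagerID, Project, Salary}: {Location, ManagerID} determines {HireDate, Location, ManagerID, Project} here but is not a superkey — split on Location, ManagerID --> HireDate, Project, giving {HireDate, Location, ManagerID, Project} and {EmpID, Location, ManagerID, Salary}.
{HireDate, Location, ManagerID, Project}: {Project} determines {Location, Project} here but is not a superkey — split on Project --> Location, giving {Location, Project} and {HireDate, ManagerID, Project}.
{Location, Project} is in BCNF.
{HireDate, ManagerID, Project}: {HireDate} determines {HireDate, Project} here but is not a superkey — split on HireDate --> Project, giving {HireDate, Project} and {HireDate, ManagerID}.
{HireDate, Project} is in BCNF.
{HireDate, ManagerID} is in BCNF.
{EmpID, Location, ManagerID, Salary} is in BCNF.

{EmpID, Location, ManagerID, Salary}; {HireDate, ManagerID}; {HireDate, Project}; {Location, Project}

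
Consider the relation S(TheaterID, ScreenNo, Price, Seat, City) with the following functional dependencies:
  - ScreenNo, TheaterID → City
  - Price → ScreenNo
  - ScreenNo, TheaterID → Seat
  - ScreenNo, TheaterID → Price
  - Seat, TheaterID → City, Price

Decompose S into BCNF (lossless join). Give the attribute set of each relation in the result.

Candidate keys of the original relation: {Price, TheaterID}, {ScreenNo, TheaterID}, {Seat, TheaterID}.
Within {City, Price, ScreenNo, Seat, TheaterID}: {Price}⁺ ∩ {City, Price, ScreenNo, Seat, TheaterID} = {Price, ScreenNo}, not the whole set, so Price → ScreenNo violates BCNF; decompose into {Price, ScreenNo} and {City, Price, Seat, TheaterID}.
{Price, ScreenNo}: every determinant is a superkey — BCNF.
{City, Price, Seat, TheaterID}: every determinant is a superkey — BCNF.

{City, Price, Seat, TheaterID}; {Price, ScreenNo}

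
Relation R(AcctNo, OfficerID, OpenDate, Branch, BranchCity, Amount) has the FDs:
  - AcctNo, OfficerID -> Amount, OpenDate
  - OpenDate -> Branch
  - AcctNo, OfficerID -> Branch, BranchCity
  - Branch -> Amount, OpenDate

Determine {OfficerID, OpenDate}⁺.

{Amount, Branch, OfficerID, OpenDate}

Start with {OfficerID, OpenDate}.
OpenDate -> Branch applies; add {Branch} → now {Branch, OfficerID, OpenDate}.
Branch -> Amount, OpenDate applies; add {Amount} → now {Amount, Branch, OfficerID, OpenDate}.
No further FD applies.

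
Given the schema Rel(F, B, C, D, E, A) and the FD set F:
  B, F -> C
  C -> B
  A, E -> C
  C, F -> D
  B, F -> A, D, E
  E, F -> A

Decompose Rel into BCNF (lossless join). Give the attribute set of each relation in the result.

{A, C, E}; {A, D, E, F}; {B, C}

Candidate keys of the original relation: {B, F}, {C, F}, {E, F}.
In {A, B, C, D, E, F}, {C} is not a superkey ({C}⁺ restricted to this set is {B, C}), so split on C -> B into {B, C} and {A, C, D, E, F}.
{B, C} has no BCNF violation.
In {A, C, D, E, F}, {A, E} is not a superkey ({A, E}⁺ restricted to this set is {A, C, E}), so split on A, E -> C into {A, C, E} and {A, D, E, F}.
{A, C, E} has no BCNF violation.
{A, D, E, F} has no BCNF violation.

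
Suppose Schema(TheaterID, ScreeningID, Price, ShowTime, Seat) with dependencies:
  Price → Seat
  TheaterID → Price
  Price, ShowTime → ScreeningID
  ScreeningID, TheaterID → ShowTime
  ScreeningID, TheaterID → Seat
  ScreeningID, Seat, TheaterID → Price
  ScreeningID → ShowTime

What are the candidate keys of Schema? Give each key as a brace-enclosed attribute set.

{ScreeningID, TheaterID}, {ShowTime, TheaterID}

No FD produces {TheaterID}, so it must be in every candidate key.
{ScreeningID, TheaterID}⁺ = {Price, ScreeningID, Seat, ShowTime, TheaterID} — all of the relation — so {ScreeningID, TheaterID} is a candidate key.
{ShowTime, TheaterID}⁺ = {Price, ScreeningID, Seat, ShowTime, TheaterID} — all of the relation — so {ShowTime, TheaterID} is a candidate key.
Any other superkey properly contains one of these, so there are no further candidate keys.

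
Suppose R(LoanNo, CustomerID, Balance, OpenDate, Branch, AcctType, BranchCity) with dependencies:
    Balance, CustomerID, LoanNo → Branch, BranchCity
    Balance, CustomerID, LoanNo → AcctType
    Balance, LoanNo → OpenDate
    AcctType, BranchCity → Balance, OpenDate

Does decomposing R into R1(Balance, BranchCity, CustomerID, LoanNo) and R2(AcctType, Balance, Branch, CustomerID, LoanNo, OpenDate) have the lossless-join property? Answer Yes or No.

R1 ∩ R2 = {Balance, CustomerID, LoanNo}; its closure under F is {AcctType, Balance, Branch, BranchCity, CustomerID, LoanNo, OpenDate}.
Since R1 ⊆ {AcctType, Balance, Branch, BranchCity, CustomerID, LoanNo, OpenDate}, the intersection is a superkey of R1; the decomposition is lossless.

Yes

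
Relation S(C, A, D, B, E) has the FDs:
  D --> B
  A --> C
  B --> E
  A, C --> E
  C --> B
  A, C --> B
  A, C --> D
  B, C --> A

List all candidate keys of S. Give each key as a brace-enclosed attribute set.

{A} is a candidate key since {A}⁺ = {A, B, C, D, E} covers every attribute.
{C} is a candidate key since {C}⁺ = {A, B, C, D, E} covers every attribute.
Any other superkey properly contains one of these, so there are no further candidate keys.

{A}, {C}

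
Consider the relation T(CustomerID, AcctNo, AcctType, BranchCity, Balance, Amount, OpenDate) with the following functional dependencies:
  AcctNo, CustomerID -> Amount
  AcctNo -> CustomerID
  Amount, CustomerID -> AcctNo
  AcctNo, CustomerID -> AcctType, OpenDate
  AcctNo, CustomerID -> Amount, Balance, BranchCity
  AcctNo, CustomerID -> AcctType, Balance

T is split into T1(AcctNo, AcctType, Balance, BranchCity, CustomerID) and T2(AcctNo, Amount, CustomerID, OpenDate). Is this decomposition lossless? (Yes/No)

Yes

The shared attributes are {AcctNo, CustomerID} and {AcctNo, CustomerID}⁺ = {AcctNo, AcctType, Amount, Balance, BranchCity, CustomerID, OpenDate}.
T1 is contained in that closure, so T1 ∩ T2 -> T1 holds and the join is lossless.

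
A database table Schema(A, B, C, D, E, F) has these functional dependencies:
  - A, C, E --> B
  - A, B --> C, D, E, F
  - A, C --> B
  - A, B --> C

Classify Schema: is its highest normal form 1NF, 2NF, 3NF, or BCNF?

BCNF

Candidate keys: {A, B}, {A, C}. Prime attributes: {A, B, C}.
Every FD has a superkey on the left, so the relation is in BCNF.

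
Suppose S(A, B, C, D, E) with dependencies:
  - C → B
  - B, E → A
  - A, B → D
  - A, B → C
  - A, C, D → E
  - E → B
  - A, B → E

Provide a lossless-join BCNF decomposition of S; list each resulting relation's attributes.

{A, C, D, E}; {B, C}

Candidate keys of the original relation: {A, B}, {A, C}, {E}.
{A, B, C, D, E}: {C} determines {B, C} here but is not a superkey — split on C → B, giving {B, C} and {A, C, D, E}.
{B, C} has no BCNF violation.
{A, C, D, E} has no BCNF violation.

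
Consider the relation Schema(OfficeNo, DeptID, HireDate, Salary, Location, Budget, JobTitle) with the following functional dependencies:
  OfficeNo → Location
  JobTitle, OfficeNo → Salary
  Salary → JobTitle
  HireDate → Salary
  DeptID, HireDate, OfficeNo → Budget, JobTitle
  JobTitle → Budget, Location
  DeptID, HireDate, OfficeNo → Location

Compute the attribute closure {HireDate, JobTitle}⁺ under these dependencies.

{Budget, HireDate, JobTitle, Location, Salary}

Start with {HireDate, JobTitle}.
HireDate → Salary applies; add {Salary} → now {HireDate, JobTitle, Salary}.
JobTitle → Budget, Location applies; add {Budget, Location} → now {Budget, HireDate, JobTitle, Location, Salary}.
No further FD applies.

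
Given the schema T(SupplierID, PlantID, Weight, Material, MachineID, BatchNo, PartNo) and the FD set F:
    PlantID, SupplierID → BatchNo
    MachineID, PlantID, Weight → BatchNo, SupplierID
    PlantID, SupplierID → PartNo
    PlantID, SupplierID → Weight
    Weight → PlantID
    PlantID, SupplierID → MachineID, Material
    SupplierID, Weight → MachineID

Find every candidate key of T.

{MachineID, Weight}, {PlantID, SupplierID}, {SupplierID, Weight}

{MachineID, Weight} is a candidate key since {MachineID, Weight}⁺ = {BatchNo, MachineID, Material, PartNo, PlantID, SupplierID, Weight} covers every attribute.
{PlantID, SupplierID} is a candidate key since {PlantID, SupplierID}⁺ = {BatchNo, MachineID, Material, PartNo, PlantID, SupplierID, Weight} covers every attribute.
{SupplierID, Weight} is a candidate key since {SupplierID, Weight}⁺ = {BatchNo, MachineID, Material, PartNo, PlantID, SupplierID, Weight} covers every attribute.
Any other superkey properly contains one of these, so there are no further candidate keys.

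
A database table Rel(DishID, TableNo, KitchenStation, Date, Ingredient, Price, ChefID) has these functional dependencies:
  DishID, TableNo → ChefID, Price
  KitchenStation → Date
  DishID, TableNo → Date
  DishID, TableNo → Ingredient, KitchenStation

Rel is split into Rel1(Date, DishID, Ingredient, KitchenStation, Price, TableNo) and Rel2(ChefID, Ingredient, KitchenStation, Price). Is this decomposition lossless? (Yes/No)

The shared attributes are {Ingredient, KitchenStation, Price} and {Ingredient, KitchenStation, Price}⁺ = {Date, Ingredient, KitchenStation, Price}.
Neither Rel1 nor Rel2 is contained in that closure, so the decomposition is lossy.

No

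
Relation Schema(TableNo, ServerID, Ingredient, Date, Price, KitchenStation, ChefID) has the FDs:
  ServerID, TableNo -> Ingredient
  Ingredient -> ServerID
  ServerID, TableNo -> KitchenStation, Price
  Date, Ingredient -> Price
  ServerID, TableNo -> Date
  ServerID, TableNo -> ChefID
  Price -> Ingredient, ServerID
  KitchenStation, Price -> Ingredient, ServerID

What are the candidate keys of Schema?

No FD produces {TableNo}, so it must be in every candidate key.
{Ingredient, TableNo} is a candidate key since {Ingredient, TableNo}⁺ = {ChefID, Date, Ingredient, KitchenStation, Price, ServerID, TableNo} covers every attribute.
{Price, TableNo} is a candidate key since {Price, TableNo}⁺ = {ChefID, Date, Ingredient, KitchenStation, Price, ServerID, TableNo} covers every attribute.
{ServerID, TableNo} is a candidate key since {ServerID, TableNo}⁺ = {ChefID, Date, Ingredient, KitchenStation, Price, ServerID, TableNo} covers every attribute.
No proper subset of any of these is a key, and no other minimal superkey exists.

{Ingredient, TableNo}, {Price, TableNo}, {ServerID, TableNo}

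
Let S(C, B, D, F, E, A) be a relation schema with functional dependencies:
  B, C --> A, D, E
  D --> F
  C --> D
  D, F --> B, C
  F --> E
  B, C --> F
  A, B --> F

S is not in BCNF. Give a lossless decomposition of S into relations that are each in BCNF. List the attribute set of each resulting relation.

Candidate keys of the original relation: {C}, {D}.
Within {A, B, C, D, E, F}: {F}⁺ ∩ {A, B, C, D, E, F} = {E, F}, not the whole set, so F --> E violates BCNF; decompose into {E, F} and {A, B, C, D, F}.
{E, F} is in BCNF.
Within {A, B, C, D, F}: {A, B}⁺ ∩ {A, B, C, D, F} = {A, B, F}, not the whole set, so A, B --> F violates BCNF; decompose into {A, B, F} and {A, B, C, D}.
{A, B, F} is in BCNF.
{A, B, C, D} is in BCNF.

{A, B, C, D}; {A, B, F}; {E, F}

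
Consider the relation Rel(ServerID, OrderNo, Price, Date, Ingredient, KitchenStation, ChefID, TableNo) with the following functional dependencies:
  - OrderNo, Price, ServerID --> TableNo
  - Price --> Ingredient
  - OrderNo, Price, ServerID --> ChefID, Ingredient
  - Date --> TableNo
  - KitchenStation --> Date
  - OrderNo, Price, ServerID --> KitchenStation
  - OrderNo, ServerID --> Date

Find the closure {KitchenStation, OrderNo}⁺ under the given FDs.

{Date, KitchenStation, OrderNo, TableNo}

Start with {KitchenStation, OrderNo}.
KitchenStation --> Date applies; add {Date} → now {Date, KitchenStation, OrderNo}.
Date --> TableNo applies; add {TableNo} → now {Date, KitchenStation, OrderNo, TableNo}.
No further FD applies.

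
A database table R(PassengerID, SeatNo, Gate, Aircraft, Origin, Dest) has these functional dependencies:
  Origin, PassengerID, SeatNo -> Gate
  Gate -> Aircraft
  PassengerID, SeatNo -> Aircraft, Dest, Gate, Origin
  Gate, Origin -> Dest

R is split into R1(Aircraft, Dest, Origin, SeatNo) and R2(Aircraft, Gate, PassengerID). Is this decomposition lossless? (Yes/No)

No

R1 ∩ R2 = {Aircraft}; its closure under F is {Aircraft}.
R1 ⊄ {Aircraft} and R2 ⊄ {Aircraft}, so the split is lossy.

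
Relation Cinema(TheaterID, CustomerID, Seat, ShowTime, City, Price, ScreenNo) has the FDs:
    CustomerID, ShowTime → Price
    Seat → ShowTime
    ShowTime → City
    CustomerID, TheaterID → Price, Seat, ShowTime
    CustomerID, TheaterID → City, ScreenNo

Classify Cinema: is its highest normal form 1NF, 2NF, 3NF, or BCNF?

2NF

Candidate key: {CustomerID, TheaterID}. Prime attributes: {CustomerID, TheaterID}.
CustomerID, ShowTime → Price: {CustomerID, ShowTime}⁺ = {City, CustomerID, Price, ShowTime}, which is not all of the attributes, so the left side is not a superkey — BCNF is violated.
Because {Price} is non-prime and the left side of CustomerID, ShowTime → Price is not a superkey, the relation is not in 3NF.
No non-prime attribute depends on a proper subset of any candidate key, so 2NF holds.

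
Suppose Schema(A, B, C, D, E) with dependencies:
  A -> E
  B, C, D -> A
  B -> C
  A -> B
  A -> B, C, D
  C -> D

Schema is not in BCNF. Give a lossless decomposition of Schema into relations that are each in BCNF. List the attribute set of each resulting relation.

Candidate keys of the original relation: {A}, {B}.
In {A, B, C, D, E}, {C} is not a superkey ({C}⁺ restricted to this set is {C, D}), so split on C -> D into {C, D} and {A, B, C, E}.
{C, D}: every determinant is a superkey — BCNF.
{A, B, C, E}: every determinant is a superkey — BCNF.

{A, B, C, E}; {C, D}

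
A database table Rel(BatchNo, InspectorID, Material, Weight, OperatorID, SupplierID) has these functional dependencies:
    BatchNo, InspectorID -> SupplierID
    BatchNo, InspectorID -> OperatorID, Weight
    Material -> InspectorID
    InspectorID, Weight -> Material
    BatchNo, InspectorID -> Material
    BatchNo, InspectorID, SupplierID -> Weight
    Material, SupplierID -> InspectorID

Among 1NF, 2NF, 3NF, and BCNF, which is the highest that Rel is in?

Candidate keys: {BatchNo, InspectorID}, {BatchNo, Material}. Prime attributes: {BatchNo, InspectorID, Material}.
Material -> InspectorID: {Material}⁺ = {InspectorID, Material}, which is not all of the attributes, so the left side is not a superkey — BCNF is violated.
Since {InspectorID} ⊆ prime attributes and every other non-superkey FD also has a prime right side, the schema is in 3NF.

3NF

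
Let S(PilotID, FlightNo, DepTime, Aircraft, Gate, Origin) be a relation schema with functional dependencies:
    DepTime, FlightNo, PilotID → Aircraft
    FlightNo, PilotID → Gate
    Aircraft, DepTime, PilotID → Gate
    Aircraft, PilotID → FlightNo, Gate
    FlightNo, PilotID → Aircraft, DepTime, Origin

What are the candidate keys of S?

No FD produces {PilotID}, so it must be in every candidate key.
Closure of {Aircraft, PilotID} is {Aircraft, DepTime, FlightNo, Gate, Origin, PilotID}, the whole schema; {Aircraft, PilotID} is a candidate key.
Closure of {FlightNo, PilotID} is {Aircraft, DepTime, FlightNo, Gate, Origin, PilotID}, the whole schema; {FlightNo, PilotID} is a candidate key.
Any other superkey properly contains one of these, so there are no further candidate keys.

{Aircraft, PilotID}, {FlightNo, PilotID}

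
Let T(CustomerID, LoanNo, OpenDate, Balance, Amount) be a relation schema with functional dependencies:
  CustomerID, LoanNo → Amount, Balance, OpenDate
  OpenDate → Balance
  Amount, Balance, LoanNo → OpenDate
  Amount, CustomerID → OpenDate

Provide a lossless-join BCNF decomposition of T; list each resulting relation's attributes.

{Amount, CustomerID, LoanNo}; {Amount, CustomerID, OpenDate}; {Balance, OpenDate}

Candidate key of the original relation: {CustomerID, LoanNo}.
Within {Amount, Balance, CustomerID, LoanNo, OpenDate}: {OpenDate}⁺ ∩ {Amount, Balance, CustomerID, LoanNo, OpenDate} = {Balance, OpenDate}, not the whole set, so OpenDate → Balance violates BCNF; decompose into {Balance, OpenDate} and {Amount, CustomerID, LoanNo, OpenDate}.
{Balance, OpenDate} has no BCNF violation.
Within {Amount, CustomerID, LoanNo, OpenDate}: {Amount, CustomerID}⁺ ∩ {Amount, CustomerID, LoanNo, OpenDate} = {Amount, CustomerID, OpenDate}, not the whole set, so Amount, CustomerID → OpenDate violates BCNF; decompose into {Amount, CustomerID, OpenDate} and {Amount, CustomerID, LoanNo}.
{Amount, CustomerID, OpenDate} has no BCNF violation.
{Amount, CustomerID, LoanNo} has no BCNF violation.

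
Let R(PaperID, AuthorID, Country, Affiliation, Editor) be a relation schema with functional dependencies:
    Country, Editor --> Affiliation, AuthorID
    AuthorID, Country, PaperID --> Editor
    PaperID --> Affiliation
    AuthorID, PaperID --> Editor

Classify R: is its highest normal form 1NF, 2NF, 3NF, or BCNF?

Candidate keys: {AuthorID, Country, PaperID}, {Country, Editor, PaperID}. Prime attributes: {AuthorID, Country, Editor, PaperID}.
For Country, Editor --> Affiliation, AuthorID we have {Country, Editor}⁺ = {Affiliation, AuthorID, Country, Editor}; {Country, Editor} is not a superkey, so BCNF fails.
Because {Affiliation} is non-prime and the left side of Country, Editor --> Affiliation, AuthorID is not a superkey, the relation is not in 3NF.
{PaperID} is a proper subset of the key {AuthorID, Country, PaperID}, and {PaperID}⁺ contains the non-prime attribute {Affiliation} — a partial dependency, so 2NF is violated.

1NF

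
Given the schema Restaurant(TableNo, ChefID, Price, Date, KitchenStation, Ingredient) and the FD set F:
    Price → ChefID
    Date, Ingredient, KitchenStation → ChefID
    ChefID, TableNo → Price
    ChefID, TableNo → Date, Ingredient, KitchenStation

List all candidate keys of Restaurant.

Attributes never on any right-hand side: {TableNo} — every candidate key must contain it.
{ChefID, TableNo}⁺ = {ChefID, Date, Ingredient, KitchenStation, Price, TableNo}, which is every attribute, so {ChefID, TableNo} is a candidate key.
{Price, TableNo}⁺ = {ChefID, Date, Ingredient, KitchenStation, Price, TableNo}, which is every attribute, so {Price, TableNo} is a candidate key.
{Date, Ingredient, KitchenStation, TableNo}⁺ = {ChefID, Date, Ingredient, KitchenStation, Price, TableNo}, which is every attribute, so {Date, Ingredient, KitchenStation, TableNo} is a candidate key.
These are minimal and exhaustive — every other superkey contains one of them.

{ChefID, TableNo}, {Date, Ingredient, KitchenStation, TableNo}, {Price, TableNo}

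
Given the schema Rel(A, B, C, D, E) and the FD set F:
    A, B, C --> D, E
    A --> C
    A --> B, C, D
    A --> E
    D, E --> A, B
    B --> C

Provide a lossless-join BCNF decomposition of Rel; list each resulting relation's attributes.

{A, B, D, E}; {B, C}

Candidate keys of the original relation: {A}, {D, E}.
{A, B, C, D, E}: {B} determines {B, C} here but is not a superkey — split on B --> C, giving {B, C} and {A, B, D, E}.
{B, C}: every determinant is a superkey — BCNF.
{A, B, D, E}: every determinant is a superkey — BCNF.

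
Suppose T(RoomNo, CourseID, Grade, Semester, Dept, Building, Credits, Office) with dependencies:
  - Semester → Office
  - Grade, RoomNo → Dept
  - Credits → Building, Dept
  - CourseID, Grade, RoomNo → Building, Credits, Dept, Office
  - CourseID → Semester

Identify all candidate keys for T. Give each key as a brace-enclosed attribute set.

{CourseID, Grade, RoomNo} never appear on the right of any FD, so every key must include all of them.
Closure of {CourseID, Grade, RoomNo} is {Building, CourseID, Credits, Dept, Grade, Office, RoomNo, Semester}, the whole schema; {CourseID, Grade, RoomNo} is a candidate key.
Every other attribute set either contains this one or has a smaller closure.

{CourseID, Grade, RoomNo}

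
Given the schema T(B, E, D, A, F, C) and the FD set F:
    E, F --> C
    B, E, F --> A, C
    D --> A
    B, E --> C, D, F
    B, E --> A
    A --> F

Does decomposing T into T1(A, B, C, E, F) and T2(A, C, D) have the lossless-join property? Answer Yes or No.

No

Common attributes: {A, C}; their closure is {A, C, F}.
The closure covers neither T1 nor T2 entirely; the join is not lossless.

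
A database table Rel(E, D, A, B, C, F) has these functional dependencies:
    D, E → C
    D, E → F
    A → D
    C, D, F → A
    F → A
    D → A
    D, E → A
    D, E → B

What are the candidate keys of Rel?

{A, E}, {D, E}, {E, F}

Attributes never on any right-hand side: {E} — every candidate key must contain it.
Closure of {A, E} is {A, B, C, D, E, F}, the whole schema; {A, E} is a candidate key.
Closure of {D, E} is {A, B, C, D, E, F}, the whole schema; {D, E} is a candidate key.
Closure of {E, F} is {A, B, C, D, E, F}, the whole schema; {E, F} is a candidate key.
Any other superkey properly contains one of these, so there are no further candidate keys.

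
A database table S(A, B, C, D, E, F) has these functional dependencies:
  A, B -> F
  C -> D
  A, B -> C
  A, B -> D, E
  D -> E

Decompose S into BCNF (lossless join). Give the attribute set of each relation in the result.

Candidate key of the original relation: {A, B}.
In {A, B, C, D, E, F}, {C} is not a superkey ({C}⁺ restricted to this set is {C, D, E}), so split on C -> D, E into {C, D, E} and {A, B, C, F}.
In {C, D, E}, {D} is not a superkey ({D}⁺ restricted to this set is {D, E}), so split on D -> E into {D, E} and {C, D}.
{D, E} is in BCNF.
{C, D} is in BCNF.
{A, B, C, F} is in BCNF.

{A, B, C, F}; {C, D}; {D, E}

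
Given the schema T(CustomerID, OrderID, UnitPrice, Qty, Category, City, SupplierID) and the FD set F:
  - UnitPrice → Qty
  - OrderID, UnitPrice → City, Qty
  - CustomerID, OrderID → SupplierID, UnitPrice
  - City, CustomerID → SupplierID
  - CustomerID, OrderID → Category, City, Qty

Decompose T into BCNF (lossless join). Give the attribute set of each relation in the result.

Candidate key of the original relation: {CustomerID, OrderID}.
{Category, City, CustomerID, OrderID, Qty, SupplierID, UnitPrice}: {UnitPrice} determines {Qty, UnitPrice} here but is not a superkey — split on UnitPrice → Qty, giving {Qty, UnitPrice} and {Category, City, CustomerID, OrderID, SupplierID, UnitPrice}.
{Qty, UnitPrice} has no BCNF violation.
{Category, City, CustomerID, OrderID, SupplierID, UnitPrice}: {OrderID, UnitPrice} determines {City, OrderID, UnitPrice} here but is not a superkey — split on OrderID, UnitPrice → City, giving {City, OrderID, UnitPrice} and {Category, CustomerID, OrderID, SupplierID, UnitPrice}.
{City, OrderID, UnitPrice} has no BCNF violation.
{Category, CustomerID, OrderID, SupplierID, UnitPrice} has no BCNF violation.

{Category, CustomerID, OrderID, SupplierID, UnitPrice}; {City, OrderID, UnitPrice}; {Qty, UnitPrice}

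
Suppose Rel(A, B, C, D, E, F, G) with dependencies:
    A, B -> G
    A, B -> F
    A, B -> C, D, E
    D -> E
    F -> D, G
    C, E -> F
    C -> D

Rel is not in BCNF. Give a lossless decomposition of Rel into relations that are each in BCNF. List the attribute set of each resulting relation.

Candidate key of the original relation: {A, B}.
Within {A, B, C, D, E, F, G}: {D}⁺ ∩ {A, B, C, D, E, F, G} = {D, E}, not the whole set, so D -> E violates BCNF; decompose into {D, E} and {A, B, C, D, F, G}.
{D, E} is in BCNF.
Within {A, B, C, D, F, G}: {F}⁺ ∩ {A, B, C, D, F, G} = {D, F, G}, not the whole set, so F -> D, G violates BCNF; decompose into {D, F, G} and {A, B, C, F}.
{D, F, G} is in BCNF.
Within {A, B, C, F}: {C}⁺ ∩ {A, B, C, F} = {C, F}, not the whole set, so C -> F violates BCNF; decompose into {C, F} and {A, B, C}.
{C, F} is in BCNF.
{A, B, C} is in BCNF.

{A, B, C}; {C, F}; {D, E}; {D, F, G}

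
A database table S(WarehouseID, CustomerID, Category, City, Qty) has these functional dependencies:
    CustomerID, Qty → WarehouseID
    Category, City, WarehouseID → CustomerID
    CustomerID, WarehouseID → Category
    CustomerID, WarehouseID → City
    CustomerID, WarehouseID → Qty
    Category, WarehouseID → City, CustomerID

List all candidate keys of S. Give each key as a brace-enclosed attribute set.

{Category, WarehouseID}, {CustomerID, Qty}, {CustomerID, WarehouseID}

{Category, WarehouseID}⁺ = {Category, City, CustomerID, Qty, WarehouseID}, which is every attribute, so {Category, WarehouseID} is a candidate key.
{CustomerID, Qty}⁺ = {Category, City, CustomerID, Qty, WarehouseID}, which is every attribute, so {CustomerID, Qty} is a candidate key.
{CustomerID, WarehouseID}⁺ = {Category, City, CustomerID, Qty, WarehouseID}, which is every attribute, so {CustomerID, WarehouseID} is a candidate key.
These are minimal and exhaustive — every other superkey contains one of them.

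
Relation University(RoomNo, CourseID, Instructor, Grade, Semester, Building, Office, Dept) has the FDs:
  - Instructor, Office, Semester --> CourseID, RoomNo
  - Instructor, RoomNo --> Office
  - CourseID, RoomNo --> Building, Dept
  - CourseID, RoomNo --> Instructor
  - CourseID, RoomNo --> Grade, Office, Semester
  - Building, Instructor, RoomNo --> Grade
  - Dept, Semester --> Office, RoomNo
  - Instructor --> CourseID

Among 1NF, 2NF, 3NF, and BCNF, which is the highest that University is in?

Candidate keys: {CourseID, Dept, Semester}, {CourseID, RoomNo}, {Dept, Instructor, Semester}, {Instructor, Office, Semester}, {Instructor, RoomNo}. Prime attributes: {CourseID, Dept, Instructor, Office, RoomNo, Semester}.
Dept, Semester --> Office, RoomNo: {Dept, Semester}⁺ = {Dept, Office, RoomNo, Semester}, which is not all of the attributes, so the left side is not a superkey — BCNF is violated.
Since {Office, RoomNo} ⊆ prime attributes and every other non-superkey FD also has a prime right side, the schema is in 3NF.

3NF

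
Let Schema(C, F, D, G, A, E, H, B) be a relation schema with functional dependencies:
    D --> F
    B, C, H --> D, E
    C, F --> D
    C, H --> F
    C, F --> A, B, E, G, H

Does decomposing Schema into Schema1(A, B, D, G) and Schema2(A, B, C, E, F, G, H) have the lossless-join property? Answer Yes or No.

The shared attributes are {A, B, G} and {A, B, G}⁺ = {A, B, G}.
Neither Schema1 nor Schema2 is contained in that closure, so the decomposition is lossy.

No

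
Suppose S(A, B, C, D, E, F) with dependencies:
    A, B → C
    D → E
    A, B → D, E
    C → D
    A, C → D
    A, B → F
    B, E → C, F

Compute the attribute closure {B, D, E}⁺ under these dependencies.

{B, C, D, E, F}

Start with {B, D, E}.
B, E → C, F applies; add {C, F} → now {B, C, D, E, F}.
No further FD applies.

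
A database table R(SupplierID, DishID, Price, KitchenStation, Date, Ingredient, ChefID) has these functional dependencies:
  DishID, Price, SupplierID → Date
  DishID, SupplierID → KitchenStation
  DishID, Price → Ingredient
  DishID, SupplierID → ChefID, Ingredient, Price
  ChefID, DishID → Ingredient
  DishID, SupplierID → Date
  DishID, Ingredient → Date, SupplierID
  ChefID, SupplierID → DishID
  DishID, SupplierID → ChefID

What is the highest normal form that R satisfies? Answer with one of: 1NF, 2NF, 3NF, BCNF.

Candidate keys: {ChefID, DishID}, {ChefID, SupplierID}, {DishID, Ingredient}, {DishID, Price}, {DishID, SupplierID}. Prime attributes: {ChefID, DishID, Ingredient, Price, SupplierID}.
Every FD has a superkey on the left, so the relation is in BCNF.

BCNF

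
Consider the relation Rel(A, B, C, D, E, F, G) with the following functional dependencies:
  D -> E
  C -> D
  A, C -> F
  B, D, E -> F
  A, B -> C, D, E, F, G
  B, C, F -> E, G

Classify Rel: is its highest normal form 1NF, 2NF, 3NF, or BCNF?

Candidate key: {A, B}. Prime attributes: {A, B}.
D -> E breaks BCNF: {D}⁺ = {D, E}, so {D} is not a superkey.
Because {E} is non-prime and the left side of D -> E is not a superkey, the relation is not in 3NF.
Checking every proper subset of each key, none determines a non-prime attribute — 2NF is satisfied.

2NF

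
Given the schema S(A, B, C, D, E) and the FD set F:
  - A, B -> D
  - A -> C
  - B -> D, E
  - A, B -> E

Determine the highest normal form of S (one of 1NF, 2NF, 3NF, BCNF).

1NF

Candidate key: {A, B}. Prime attributes: {A, B}.
A -> C breaks BCNF: {A}⁺ = {A, C}, so {A} is not a superkey.
Because {C} is non-prime and the left side of A -> C is not a superkey, the relation is not in 3NF.
{A} is a proper subset of the key {A, B}, and {A}⁺ contains the non-prime attribute {C} — a partial dependency, so 2NF is violated.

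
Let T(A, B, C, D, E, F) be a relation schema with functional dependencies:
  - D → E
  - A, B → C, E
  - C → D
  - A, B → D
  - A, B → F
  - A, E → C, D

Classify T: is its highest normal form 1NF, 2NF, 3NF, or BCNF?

Candidate key: {A, B}. Prime attributes: {A, B}.
D → E: {D}⁺ = {D, E}, which is not all of the attributes, so the left side is not a superkey — BCNF is violated.
D → E has non-prime {E} on the right and a non-superkey on the left, so 3NF fails.
Checking every proper subset of each key, none determines a non-prime attribute — 2NF is satisfied.

2NF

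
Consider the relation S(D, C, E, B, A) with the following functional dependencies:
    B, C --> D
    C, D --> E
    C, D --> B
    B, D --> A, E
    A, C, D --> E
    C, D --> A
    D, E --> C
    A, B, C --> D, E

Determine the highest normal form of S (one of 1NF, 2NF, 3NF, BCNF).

BCNF

Candidate keys: {B, C}, {B, D}, {C, D}, {D, E}. Prime attributes: {B, C, D, E}.
Every FD has a superkey on the left, so the relation is in BCNF.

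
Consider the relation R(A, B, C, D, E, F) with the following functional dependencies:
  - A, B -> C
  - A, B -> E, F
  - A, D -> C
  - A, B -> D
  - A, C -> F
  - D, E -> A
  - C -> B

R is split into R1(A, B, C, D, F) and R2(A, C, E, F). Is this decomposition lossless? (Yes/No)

R1 ∩ R2 = {A, C, F}; its closure under F is {A, B, C, D, E, F}.
Since R1 ⊆ {A, B, C, D, E, F}, the intersection is a superkey of R1; the decomposition is lossless.

Yes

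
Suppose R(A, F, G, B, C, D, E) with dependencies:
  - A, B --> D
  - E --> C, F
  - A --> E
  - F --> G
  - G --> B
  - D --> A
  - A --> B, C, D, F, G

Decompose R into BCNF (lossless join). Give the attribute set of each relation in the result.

{A, D, E}; {B, G}; {C, E, F}; {F, G}

Candidate keys of the original relation: {A}, {D}.
{A, B, C, D, E, F, G}: {E} determines {B, C, E, F, G} here but is not a superkey — split on E --> B, C, F, G, giving {B, C, E, F, G} and {A, D, E}.
{B, C, E, F, G}: {F} determines {B, F, G} here but is not a superkey — split on F --> B, G, giving {B, F, G} and {C, E, F}.
{B, F, G}: {G} determines {B, G} here but is not a superkey — split on G --> B, giving {B, G} and {F, G}.
{B, G} has no BCNF violation.
{F, G} has no BCNF violation.
{C, E, F} has no BCNF violation.
{A, D, E} has no BCNF violation.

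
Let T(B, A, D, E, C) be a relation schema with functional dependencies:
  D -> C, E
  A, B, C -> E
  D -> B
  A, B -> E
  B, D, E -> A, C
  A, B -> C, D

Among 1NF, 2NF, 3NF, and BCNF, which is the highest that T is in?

BCNF

Candidate keys: {A, B}, {D}. Prime attributes: {A, B, D}.
Each dependency's left side is a superkey — BCNF holds.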